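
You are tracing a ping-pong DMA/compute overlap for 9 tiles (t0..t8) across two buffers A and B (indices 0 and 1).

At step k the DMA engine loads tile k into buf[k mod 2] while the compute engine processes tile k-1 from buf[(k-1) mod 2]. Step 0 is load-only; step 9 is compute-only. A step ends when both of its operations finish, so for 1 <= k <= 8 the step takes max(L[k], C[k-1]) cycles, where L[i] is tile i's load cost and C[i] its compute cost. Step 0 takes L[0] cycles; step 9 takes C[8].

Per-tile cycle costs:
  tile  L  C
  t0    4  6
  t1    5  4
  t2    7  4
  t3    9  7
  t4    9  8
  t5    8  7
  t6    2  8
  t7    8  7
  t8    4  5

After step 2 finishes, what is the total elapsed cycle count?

end_cycle[2] = 17

  0. 4=4c; end=4; A:t0 B:-
  1. max(5,6)=6c; end=10; A:t0 B:t1
  2. max(7,4)=7c; end=17; A:t2 B:t1
  3. max(9,4)=9c; end=26; A:t2 B:t3
  4. max(9,7)=9c; end=35; A:t4 B:t3
  5. max(8,8)=8c; end=43; A:t4 B:t5
  6. max(2,7)=7c; end=50; A:t6 B:t5
  7. max(8,8)=8c; end=58; A:t6 B:t7
  8. max(4,7)=7c; end=65; A:t8 B:t7
  9. 5=5c; end=70; A:t8 B:t7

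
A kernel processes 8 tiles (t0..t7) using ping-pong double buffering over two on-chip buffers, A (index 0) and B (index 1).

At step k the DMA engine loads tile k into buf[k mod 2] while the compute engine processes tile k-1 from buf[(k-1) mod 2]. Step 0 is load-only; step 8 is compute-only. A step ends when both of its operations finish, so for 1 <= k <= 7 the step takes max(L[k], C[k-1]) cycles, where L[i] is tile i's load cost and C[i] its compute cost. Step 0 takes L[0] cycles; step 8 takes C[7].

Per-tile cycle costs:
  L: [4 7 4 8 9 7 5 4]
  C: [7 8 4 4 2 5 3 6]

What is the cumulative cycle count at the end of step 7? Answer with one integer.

  0. 4=4c; end=4; A:t0 B:-
  1. max(7,7)=7c; end=11; A:t0 B:t1
  2. max(4,8)=8c; end=19; A:t2 B:t1
  3. max(8,4)=8c; end=27; A:t2 B:t3
  4. max(9,4)=9c; end=36; A:t4 B:t3
  5. max(7,2)=7c; end=43; A:t4 B:t5
  6. max(5,5)=5c; end=48; A:t6 B:t5
  7. max(4,3)=4c; end=52; A:t6 B:t7
  8. 6=6c; end=58; A:t6 B:t7

end_cycle[7] = 52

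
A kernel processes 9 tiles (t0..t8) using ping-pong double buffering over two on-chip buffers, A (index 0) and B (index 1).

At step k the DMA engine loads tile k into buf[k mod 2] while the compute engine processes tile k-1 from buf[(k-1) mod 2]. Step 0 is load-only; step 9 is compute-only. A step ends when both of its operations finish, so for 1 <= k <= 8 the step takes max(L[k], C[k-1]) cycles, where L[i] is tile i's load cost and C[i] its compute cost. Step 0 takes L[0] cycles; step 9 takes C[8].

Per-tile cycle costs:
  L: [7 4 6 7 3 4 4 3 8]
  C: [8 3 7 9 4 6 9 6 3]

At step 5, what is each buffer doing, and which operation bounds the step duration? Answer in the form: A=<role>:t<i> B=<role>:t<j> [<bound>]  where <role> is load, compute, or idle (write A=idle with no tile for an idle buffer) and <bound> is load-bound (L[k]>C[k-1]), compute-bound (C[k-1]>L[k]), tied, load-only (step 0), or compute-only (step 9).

step 0: L[0]=7 → dur=7, Σ=7 | A=load:t0 B=idle [load-only]
step 1: L[1]=4 C[0]=8 → dur=8, Σ=15 | A=compute:t0 B=load:t1 [compute-bound]
step 2: L[2]=6 C[1]=3 → dur=6, Σ=21 | A=load:t2 B=compute:t1 [load-bound]
step 3: L[3]=7 C[2]=7 → dur=7, Σ=28 | A=compute:t2 B=load:t3 [tied]
step 4: L[4]=3 C[3]=9 → dur=9, Σ=37 | A=load:t4 B=compute:t3 [compute-bound]
step 5: L[5]=4 C[4]=4 → dur=4, Σ=41 | A=compute:t4 B=load:t5 [tied]
step 6: L[6]=4 C[5]=6 → dur=6, Σ=47 | A=load:t6 B=compute:t5 [compute-bound]
step 7: L[7]=3 C[6]=9 → dur=9, Σ=56 | A=compute:t6 B=load:t7 [compute-bound]
step 8: L[8]=8 C[7]=6 → dur=8, Σ=64 | A=load:t8 B=compute:t7 [load-bound]
step 9: C[8]=3 → dur=3, Σ=67 | A=compute:t8 B=idle [compute-only]

step 5: A=compute:t4 B=load:t5 [tied]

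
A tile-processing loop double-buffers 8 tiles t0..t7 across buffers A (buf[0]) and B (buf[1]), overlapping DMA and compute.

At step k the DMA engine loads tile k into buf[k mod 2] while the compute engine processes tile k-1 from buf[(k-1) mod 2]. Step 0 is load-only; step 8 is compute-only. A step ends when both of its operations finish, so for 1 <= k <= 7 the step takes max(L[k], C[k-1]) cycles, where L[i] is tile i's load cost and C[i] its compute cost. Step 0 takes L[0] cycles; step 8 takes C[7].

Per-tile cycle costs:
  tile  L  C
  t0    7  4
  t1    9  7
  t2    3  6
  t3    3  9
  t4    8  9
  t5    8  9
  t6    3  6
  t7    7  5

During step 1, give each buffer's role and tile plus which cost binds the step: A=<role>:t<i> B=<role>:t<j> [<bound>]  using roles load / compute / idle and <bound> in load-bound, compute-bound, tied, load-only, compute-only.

step 1: A=compute:t0 B=load:t1 [load-bound]

step 0: L[0]=7 → dur=7, Σ=7 | A=load:t0 B=idle [load-only]
step 1: L[1]=9 C[0]=4 → dur=9, Σ=16 | A=compute:t0 B=load:t1 [load-bound]
step 2: L[2]=3 C[1]=7 → dur=7, Σ=23 | A=load:t2 B=compute:t1 [compute-bound]
step 3: L[3]=3 C[2]=6 → dur=6, Σ=29 | A=compute:t2 B=load:t3 [compute-bound]
step 4: L[4]=8 C[3]=9 → dur=9, Σ=38 | A=load:t4 B=compute:t3 [compute-bound]
step 5: L[5]=8 C[4]=9 → dur=9, Σ=47 | A=compute:t4 B=load:t5 [compute-bound]
step 6: L[6]=3 C[5]=9 → dur=9, Σ=56 | A=load:t6 B=compute:t5 [compute-bound]
step 7: L[7]=7 C[6]=6 → dur=7, Σ=63 | A=compute:t6 B=load:t7 [load-bound]
step 8: C[7]=5 → dur=5, Σ=68 | A=idle B=compute:t7 [compute-only]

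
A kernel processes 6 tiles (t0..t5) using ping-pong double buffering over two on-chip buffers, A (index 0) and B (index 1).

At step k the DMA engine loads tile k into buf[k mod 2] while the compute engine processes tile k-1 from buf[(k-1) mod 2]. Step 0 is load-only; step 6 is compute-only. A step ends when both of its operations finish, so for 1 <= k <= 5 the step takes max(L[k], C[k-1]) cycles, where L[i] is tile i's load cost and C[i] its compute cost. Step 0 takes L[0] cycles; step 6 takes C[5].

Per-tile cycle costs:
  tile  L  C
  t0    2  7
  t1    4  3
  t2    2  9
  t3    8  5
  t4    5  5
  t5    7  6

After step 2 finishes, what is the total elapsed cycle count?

end_cycle[2] = 12

[0] DMA t0→A (2c) ∥ CU idle ⇒ 2c, clock 2
[1] DMA t1→B (4c) ∥ CU A:t0 (7c) ⇒ 7c, clock 9
[2] DMA t2→A (2c) ∥ CU B:t1 (3c) ⇒ 3c, clock 12
[3] DMA t3→B (8c) ∥ CU A:t2 (9c) ⇒ 9c, clock 21
[4] DMA t4→A (5c) ∥ CU B:t3 (5c) ⇒ 5c, clock 26
[5] DMA t5→B (7c) ∥ CU A:t4 (5c) ⇒ 7c, clock 33
[6] DMA idle ∥ CU B:t5 (6c) ⇒ 6c, clock 39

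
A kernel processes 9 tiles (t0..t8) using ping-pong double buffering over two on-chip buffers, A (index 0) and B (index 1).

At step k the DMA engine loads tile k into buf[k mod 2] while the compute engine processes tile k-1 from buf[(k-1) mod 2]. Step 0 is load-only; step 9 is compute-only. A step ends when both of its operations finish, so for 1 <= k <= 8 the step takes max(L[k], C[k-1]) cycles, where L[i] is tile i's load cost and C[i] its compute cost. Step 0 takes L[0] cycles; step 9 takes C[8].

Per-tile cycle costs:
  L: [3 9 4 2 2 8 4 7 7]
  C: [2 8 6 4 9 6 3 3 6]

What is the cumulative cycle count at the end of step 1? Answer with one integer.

step 0: L[0]=3 → dur=3, Σ=3 | A=load:t0 B=idle [load-only]
step 1: L[1]=9 C[0]=2 → dur=9, Σ=12 | A=compute:t0 B=load:t1 [load-bound]
step 2: L[2]=4 C[1]=8 → dur=8, Σ=20 | A=load:t2 B=compute:t1 [compute-bound]
step 3: L[3]=2 C[2]=6 → dur=6, Σ=26 | A=compute:t2 B=load:t3 [compute-bound]
step 4: L[4]=2 C[3]=4 → dur=4, Σ=30 | A=load:t4 B=compute:t3 [compute-bound]
step 5: L[5]=8 C[4]=9 → dur=9, Σ=39 | A=compute:t4 B=load:t5 [compute-bound]
step 6: L[6]=4 C[5]=6 → dur=6, Σ=45 | A=load:t6 B=compute:t5 [compute-bound]
step 7: L[7]=7 C[6]=3 → dur=7, Σ=52 | A=compute:t6 B=load:t7 [load-bound]
step 8: L[8]=7 C[7]=3 → dur=7, Σ=59 | A=load:t8 B=compute:t7 [load-bound]
step 9: C[8]=6 → dur=6, Σ=65 | A=compute:t8 B=idle [compute-only]

end_cycle[1] = 12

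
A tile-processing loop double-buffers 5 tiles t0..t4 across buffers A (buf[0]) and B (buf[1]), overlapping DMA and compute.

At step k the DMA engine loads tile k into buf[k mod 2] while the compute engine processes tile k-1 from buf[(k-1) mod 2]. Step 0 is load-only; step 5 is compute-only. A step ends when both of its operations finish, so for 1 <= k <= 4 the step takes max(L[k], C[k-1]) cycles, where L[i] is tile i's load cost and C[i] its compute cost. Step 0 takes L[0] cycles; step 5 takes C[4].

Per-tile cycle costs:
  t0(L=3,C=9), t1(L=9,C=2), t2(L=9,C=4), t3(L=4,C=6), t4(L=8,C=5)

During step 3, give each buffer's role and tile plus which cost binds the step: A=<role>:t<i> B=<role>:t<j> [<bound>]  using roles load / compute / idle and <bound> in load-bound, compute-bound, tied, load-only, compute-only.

[0] DMA t0→A (3c) ∥ CU idle ⇒ 3c, clock 3
[1] DMA t1→B (9c) ∥ CU A:t0 (9c) ⇒ 9c, clock 12
[2] DMA t2→A (9c) ∥ CU B:t1 (2c) ⇒ 9c, clock 21
[3] DMA t3→B (4c) ∥ CU A:t2 (4c) ⇒ 4c, clock 25
[4] DMA t4→A (8c) ∥ CU B:t3 (6c) ⇒ 8c, clock 33
[5] DMA idle ∥ CU A:t4 (5c) ⇒ 5c, clock 38

step 3: A=compute:t2 B=load:t3 [tied]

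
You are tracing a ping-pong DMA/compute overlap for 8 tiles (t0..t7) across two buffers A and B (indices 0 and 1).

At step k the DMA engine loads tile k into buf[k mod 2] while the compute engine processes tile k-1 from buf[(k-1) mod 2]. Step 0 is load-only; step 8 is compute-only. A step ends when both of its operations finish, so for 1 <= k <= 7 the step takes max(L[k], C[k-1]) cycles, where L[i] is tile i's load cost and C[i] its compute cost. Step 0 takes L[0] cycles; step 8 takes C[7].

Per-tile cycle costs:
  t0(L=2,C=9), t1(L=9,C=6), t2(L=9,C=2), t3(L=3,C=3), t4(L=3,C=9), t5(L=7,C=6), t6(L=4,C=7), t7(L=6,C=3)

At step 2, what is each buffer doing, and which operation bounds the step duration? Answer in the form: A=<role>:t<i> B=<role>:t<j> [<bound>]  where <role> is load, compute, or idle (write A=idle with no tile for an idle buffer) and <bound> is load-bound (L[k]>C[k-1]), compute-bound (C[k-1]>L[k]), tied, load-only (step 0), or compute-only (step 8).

step 2: A=load:t2 B=compute:t1 [load-bound]

[0] DMA t0→A (2c) ∥ CU idle ⇒ 2c, clock 2
[1] DMA t1→B (9c) ∥ CU A:t0 (9c) ⇒ 9c, clock 11
[2] DMA t2→A (9c) ∥ CU B:t1 (6c) ⇒ 9c, clock 20
[3] DMA t3→B (3c) ∥ CU A:t2 (2c) ⇒ 3c, clock 23
[4] DMA t4→A (3c) ∥ CU B:t3 (3c) ⇒ 3c, clock 26
[5] DMA t5→B (7c) ∥ CU A:t4 (9c) ⇒ 9c, clock 35
[6] DMA t6→A (4c) ∥ CU B:t5 (6c) ⇒ 6c, clock 41
[7] DMA t7→B (6c) ∥ CU A:t6 (7c) ⇒ 7c, clock 48
[8] DMA idle ∥ CU B:t7 (3c) ⇒ 3c, clock 51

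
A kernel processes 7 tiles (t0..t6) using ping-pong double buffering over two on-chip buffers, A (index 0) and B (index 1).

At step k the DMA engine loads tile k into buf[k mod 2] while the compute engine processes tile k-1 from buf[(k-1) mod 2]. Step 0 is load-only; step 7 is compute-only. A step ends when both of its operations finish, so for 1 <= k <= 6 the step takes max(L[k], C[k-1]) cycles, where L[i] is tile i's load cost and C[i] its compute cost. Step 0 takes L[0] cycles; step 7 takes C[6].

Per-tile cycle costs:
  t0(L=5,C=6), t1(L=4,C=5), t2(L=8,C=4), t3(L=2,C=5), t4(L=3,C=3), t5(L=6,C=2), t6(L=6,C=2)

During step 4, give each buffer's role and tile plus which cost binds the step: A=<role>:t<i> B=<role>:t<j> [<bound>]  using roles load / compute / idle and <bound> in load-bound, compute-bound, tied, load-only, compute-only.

step 4: A=load:t4 B=compute:t3 [compute-bound]

[0] DMA t0→A (5c) ∥ CU idle ⇒ 5c, clock 5
[1] DMA t1→B (4c) ∥ CU A:t0 (6c) ⇒ 6c, clock 11
[2] DMA t2→A (8c) ∥ CU B:t1 (5c) ⇒ 8c, clock 19
[3] DMA t3→B (2c) ∥ CU A:t2 (4c) ⇒ 4c, clock 23
[4] DMA t4→A (3c) ∥ CU B:t3 (5c) ⇒ 5c, clock 28
[5] DMA t5→B (6c) ∥ CU A:t4 (3c) ⇒ 6c, clock 34
[6] DMA t6→A (6c) ∥ CU B:t5 (2c) ⇒ 6c, clock 40
[7] DMA idle ∥ CU A:t6 (2c) ⇒ 2c, clock 42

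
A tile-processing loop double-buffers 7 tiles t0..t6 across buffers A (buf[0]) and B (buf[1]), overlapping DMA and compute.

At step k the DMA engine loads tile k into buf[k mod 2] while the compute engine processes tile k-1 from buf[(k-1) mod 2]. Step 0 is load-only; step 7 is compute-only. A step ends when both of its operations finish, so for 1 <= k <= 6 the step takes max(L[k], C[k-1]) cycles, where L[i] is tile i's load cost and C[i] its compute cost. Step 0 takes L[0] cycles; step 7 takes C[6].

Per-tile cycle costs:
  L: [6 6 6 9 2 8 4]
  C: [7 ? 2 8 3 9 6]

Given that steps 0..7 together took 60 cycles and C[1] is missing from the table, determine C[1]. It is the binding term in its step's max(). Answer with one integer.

step 0: dur = L[0]=6 = 6
step 1: dur = max(L[1]=6, C[0]=7) = 7
step 2: dur = max(L[2]=6, C[1]=?) = C[1]  (unknown; binding)
step 3: dur = max(L[3]=9, C[2]=2) = 9
step 4: dur = max(L[4]=2, C[3]=8) = 8
step 5: dur = max(L[5]=8, C[4]=3) = 8
step 6: dur = max(L[6]=4, C[5]=9) = 9
step 7: dur = C[6]=6 = 6
sum of known step durations = 53
dur[2] = total - known = 60 - 53 = 7
C[1] is the binding max in step 2, so C[1] = dur[2] = 7

C[1] = 7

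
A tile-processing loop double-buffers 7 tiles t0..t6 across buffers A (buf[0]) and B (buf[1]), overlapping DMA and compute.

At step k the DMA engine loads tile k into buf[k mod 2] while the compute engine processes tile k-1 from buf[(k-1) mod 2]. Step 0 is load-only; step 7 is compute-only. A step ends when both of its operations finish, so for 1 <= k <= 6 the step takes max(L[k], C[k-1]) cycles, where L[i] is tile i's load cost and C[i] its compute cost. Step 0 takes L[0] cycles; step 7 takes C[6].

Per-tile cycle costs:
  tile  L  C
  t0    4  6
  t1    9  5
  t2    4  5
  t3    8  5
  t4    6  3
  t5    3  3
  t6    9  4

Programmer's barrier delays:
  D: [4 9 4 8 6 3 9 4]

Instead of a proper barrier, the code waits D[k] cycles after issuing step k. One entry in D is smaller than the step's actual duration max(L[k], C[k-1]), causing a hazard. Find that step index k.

hazard at step 2

[0] required=L[0]=4=4 vs D=4 ok
[1] required=max(L[1]=9,C[0]=6)=9 vs D=9 ok
[2] required=max(L[2]=4,C[1]=5)=5 vs D=4 SHORT
[3] required=max(L[3]=8,C[2]=5)=8 vs D=8 ok
[4] required=max(L[4]=6,C[3]=5)=6 vs D=6 ok
[5] required=max(L[5]=3,C[4]=3)=3 vs D=3 ok
[6] required=max(L[6]=9,C[5]=3)=9 vs D=9 ok
[7] required=C[6]=4=4 vs D=4 ok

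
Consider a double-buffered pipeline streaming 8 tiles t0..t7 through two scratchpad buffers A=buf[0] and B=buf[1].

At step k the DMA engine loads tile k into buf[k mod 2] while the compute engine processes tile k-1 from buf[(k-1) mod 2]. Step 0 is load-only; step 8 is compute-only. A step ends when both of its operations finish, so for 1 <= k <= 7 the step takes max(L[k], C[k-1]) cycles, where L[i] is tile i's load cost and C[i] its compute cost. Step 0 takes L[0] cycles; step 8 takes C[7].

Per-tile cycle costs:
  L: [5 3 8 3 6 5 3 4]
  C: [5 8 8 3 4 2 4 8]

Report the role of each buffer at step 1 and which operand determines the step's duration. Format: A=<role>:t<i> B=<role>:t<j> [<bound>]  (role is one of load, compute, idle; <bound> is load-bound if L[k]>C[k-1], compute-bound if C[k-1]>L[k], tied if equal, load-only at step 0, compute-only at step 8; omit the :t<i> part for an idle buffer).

[0] DMA t0→A (5c) ∥ CU idle ⇒ 5c, clock 5
[1] DMA t1→B (3c) ∥ CU A:t0 (5c) ⇒ 5c, clock 10
[2] DMA t2→A (8c) ∥ CU B:t1 (8c) ⇒ 8c, clock 18
[3] DMA t3→B (3c) ∥ CU A:t2 (8c) ⇒ 8c, clock 26
[4] DMA t4→A (6c) ∥ CU B:t3 (3c) ⇒ 6c, clock 32
[5] DMA t5→B (5c) ∥ CU A:t4 (4c) ⇒ 5c, clock 37
[6] DMA t6→A (3c) ∥ CU B:t5 (2c) ⇒ 3c, clock 40
[7] DMA t7→B (4c) ∥ CU A:t6 (4c) ⇒ 4c, clock 44
[8] DMA idle ∥ CU B:t7 (8c) ⇒ 8c, clock 52

step 1: A=compute:t0 B=load:t1 [compute-bound]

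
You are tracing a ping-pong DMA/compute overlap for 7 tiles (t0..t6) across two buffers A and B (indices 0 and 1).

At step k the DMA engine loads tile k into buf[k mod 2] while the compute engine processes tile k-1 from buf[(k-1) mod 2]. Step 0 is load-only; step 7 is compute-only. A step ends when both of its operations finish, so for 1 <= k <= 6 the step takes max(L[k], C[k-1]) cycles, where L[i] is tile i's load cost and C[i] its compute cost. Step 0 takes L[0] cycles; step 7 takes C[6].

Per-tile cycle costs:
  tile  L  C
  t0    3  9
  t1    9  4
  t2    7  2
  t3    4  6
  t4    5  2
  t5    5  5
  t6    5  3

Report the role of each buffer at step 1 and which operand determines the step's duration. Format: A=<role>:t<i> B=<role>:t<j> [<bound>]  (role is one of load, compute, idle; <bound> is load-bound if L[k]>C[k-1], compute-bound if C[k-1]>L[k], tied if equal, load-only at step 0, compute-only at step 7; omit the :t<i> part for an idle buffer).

step 1: A=compute:t0 B=load:t1 [tied]

[0] DMA t0→A (3c) ∥ CU idle ⇒ 3c, clock 3
[1] DMA t1→B (9c) ∥ CU A:t0 (9c) ⇒ 9c, clock 12
[2] DMA t2→A (7c) ∥ CU B:t1 (4c) ⇒ 7c, clock 19
[3] DMA t3→B (4c) ∥ CU A:t2 (2c) ⇒ 4c, clock 23
[4] DMA t4→A (5c) ∥ CU B:t3 (6c) ⇒ 6c, clock 29
[5] DMA t5→B (5c) ∥ CU A:t4 (2c) ⇒ 5c, clock 34
[6] DMA t6→A (5c) ∥ CU B:t5 (5c) ⇒ 5c, clock 39
[7] DMA idle ∥ CU A:t6 (3c) ⇒ 3c, clock 42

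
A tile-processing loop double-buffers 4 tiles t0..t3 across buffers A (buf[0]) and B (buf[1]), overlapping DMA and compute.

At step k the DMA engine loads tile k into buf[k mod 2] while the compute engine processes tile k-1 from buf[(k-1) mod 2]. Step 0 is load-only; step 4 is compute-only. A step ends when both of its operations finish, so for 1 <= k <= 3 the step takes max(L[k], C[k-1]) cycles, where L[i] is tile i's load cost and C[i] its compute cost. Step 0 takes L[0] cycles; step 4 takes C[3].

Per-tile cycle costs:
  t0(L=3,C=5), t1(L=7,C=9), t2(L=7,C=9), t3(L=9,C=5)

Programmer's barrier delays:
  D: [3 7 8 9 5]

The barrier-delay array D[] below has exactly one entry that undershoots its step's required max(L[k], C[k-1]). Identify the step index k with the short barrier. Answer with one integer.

[0] required=L[0]=3=3 vs D=3 ok
[1] required=max(L[1]=7,C[0]=5)=7 vs D=7 ok
[2] required=max(L[2]=7,C[1]=9)=9 vs D=8 SHORT
[3] required=max(L[3]=9,C[2]=9)=9 vs D=9 ok
[4] required=C[3]=5=5 vs D=5 ok

hazard at step 2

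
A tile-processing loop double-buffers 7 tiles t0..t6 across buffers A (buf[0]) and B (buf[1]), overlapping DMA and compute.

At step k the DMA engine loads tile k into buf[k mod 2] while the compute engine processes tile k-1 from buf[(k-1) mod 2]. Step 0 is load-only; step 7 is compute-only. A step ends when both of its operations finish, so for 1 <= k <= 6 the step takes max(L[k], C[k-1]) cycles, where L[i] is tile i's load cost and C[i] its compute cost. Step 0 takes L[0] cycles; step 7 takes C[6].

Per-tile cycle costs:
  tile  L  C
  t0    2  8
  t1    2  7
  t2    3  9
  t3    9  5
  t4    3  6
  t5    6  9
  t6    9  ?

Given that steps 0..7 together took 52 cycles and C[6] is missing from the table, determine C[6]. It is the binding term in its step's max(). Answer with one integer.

step 0 → dur = L[0]=2 = 2
step 1 → dur = max(L[1]=2, C[0]=8) = 8
step 2 → dur = max(L[2]=3, C[1]=7) = 7
step 3 → dur = max(L[3]=9, C[2]=9) = 9
step 4 → dur = max(L[4]=3, C[3]=5) = 5
step 5 → dur = max(L[5]=6, C[4]=6) = 6
step 6 → dur = max(L[6]=9, C[5]=9) = 9
step 7 → dur = C[6]=? = C[6]  (unknown; binding)
sum of known step durations = 46
dur[7] = total - known = 52 - 46 = 6
C[6] is the binding max in step 7, so C[6] = dur[7] = 6

C[6] = 6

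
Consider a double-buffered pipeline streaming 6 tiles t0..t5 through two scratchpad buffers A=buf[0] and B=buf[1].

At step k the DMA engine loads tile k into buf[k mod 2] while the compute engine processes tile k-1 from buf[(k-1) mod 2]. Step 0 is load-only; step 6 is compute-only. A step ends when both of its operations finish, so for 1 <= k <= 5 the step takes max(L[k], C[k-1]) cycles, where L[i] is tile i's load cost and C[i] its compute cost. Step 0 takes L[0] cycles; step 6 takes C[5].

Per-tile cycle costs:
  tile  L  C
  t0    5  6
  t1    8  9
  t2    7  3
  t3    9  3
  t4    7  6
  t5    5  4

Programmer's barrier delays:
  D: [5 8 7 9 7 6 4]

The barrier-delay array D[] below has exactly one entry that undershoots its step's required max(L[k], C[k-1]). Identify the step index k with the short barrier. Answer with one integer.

hazard at step 2

step 0: need L[0]=5 = 5; D[0]=5 ok
step 1: need max(L[1]=8,C[0]=6) = 8; D[1]=8 ok
step 2: need max(L[2]=7,C[1]=9) = 9; D[2]=7 SHORT
step 3: need max(L[3]=9,C[2]=3) = 9; D[3]=9 ok
step 4: need max(L[4]=7,C[3]=3) = 7; D[4]=7 ok
step 5: need max(L[5]=5,C[4]=6) = 6; D[5]=6 ok
step 6: need C[5]=4 = 4; D[6]=4 ok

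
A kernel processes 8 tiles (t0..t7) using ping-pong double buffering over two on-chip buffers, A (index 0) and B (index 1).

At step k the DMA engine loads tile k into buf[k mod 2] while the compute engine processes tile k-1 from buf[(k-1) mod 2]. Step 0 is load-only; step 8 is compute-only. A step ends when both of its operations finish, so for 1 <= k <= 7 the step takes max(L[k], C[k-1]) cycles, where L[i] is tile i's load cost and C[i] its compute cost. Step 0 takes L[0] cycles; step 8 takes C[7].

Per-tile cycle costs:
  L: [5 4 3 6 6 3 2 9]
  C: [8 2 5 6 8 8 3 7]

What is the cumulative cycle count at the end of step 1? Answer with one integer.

end_cycle[1] = 13

step 0: L[0]=5 → dur=5, Σ=5 | A=load:t0 B=idle [load-only]
step 1: L[1]=4 C[0]=8 → dur=8, Σ=13 | A=compute:t0 B=load:t1 [compute-bound]
step 2: L[2]=3 C[1]=2 → dur=3, Σ=16 | A=load:t2 B=compute:t1 [load-bound]
step 3: L[3]=6 C[2]=5 → dur=6, Σ=22 | A=compute:t2 B=load:t3 [load-bound]
step 4: L[4]=6 C[3]=6 → dur=6, Σ=28 | A=load:t4 B=compute:t3 [tied]
step 5: L[5]=3 C[4]=8 → dur=8, Σ=36 | A=compute:t4 B=load:t5 [compute-bound]
step 6: L[6]=2 C[5]=8 → dur=8, Σ=44 | A=load:t6 B=compute:t5 [compute-bound]
step 7: L[7]=9 C[6]=3 → dur=9, Σ=53 | A=compute:t6 B=load:t7 [load-bound]
step 8: C[7]=7 → dur=7, Σ=60 | A=idle B=compute:t7 [compute-only]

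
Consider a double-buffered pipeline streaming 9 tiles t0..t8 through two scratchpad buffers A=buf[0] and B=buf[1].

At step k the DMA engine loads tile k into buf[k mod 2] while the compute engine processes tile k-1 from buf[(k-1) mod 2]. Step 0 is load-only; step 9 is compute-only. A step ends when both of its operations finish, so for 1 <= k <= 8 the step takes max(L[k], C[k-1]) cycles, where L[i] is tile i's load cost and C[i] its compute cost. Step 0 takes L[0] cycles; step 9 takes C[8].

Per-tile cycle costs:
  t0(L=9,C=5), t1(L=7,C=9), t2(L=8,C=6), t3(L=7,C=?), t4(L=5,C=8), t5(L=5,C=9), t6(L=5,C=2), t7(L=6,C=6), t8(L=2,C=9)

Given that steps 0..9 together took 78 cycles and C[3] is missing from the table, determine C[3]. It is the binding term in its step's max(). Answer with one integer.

step 0: dur = L[0]=9 = 9
step 1: dur = max(L[1]=7, C[0]=5) = 7
step 2: dur = max(L[2]=8, C[1]=9) = 9
step 3: dur = max(L[3]=7, C[2]=6) = 7
step 4: dur = max(L[4]=5, C[3]=?) = C[3]  (unknown; binding)
step 5: dur = max(L[5]=5, C[4]=8) = 8
step 6: dur = max(L[6]=5, C[5]=9) = 9
step 7: dur = max(L[7]=6, C[6]=2) = 6
step 8: dur = max(L[8]=2, C[7]=6) = 6
step 9: dur = C[8]=9 = 9
sum of known step durations = 70
dur[4] = total - known = 78 - 70 = 8
C[3] is the binding max in step 4, so C[3] = dur[4] = 8

C[3] = 8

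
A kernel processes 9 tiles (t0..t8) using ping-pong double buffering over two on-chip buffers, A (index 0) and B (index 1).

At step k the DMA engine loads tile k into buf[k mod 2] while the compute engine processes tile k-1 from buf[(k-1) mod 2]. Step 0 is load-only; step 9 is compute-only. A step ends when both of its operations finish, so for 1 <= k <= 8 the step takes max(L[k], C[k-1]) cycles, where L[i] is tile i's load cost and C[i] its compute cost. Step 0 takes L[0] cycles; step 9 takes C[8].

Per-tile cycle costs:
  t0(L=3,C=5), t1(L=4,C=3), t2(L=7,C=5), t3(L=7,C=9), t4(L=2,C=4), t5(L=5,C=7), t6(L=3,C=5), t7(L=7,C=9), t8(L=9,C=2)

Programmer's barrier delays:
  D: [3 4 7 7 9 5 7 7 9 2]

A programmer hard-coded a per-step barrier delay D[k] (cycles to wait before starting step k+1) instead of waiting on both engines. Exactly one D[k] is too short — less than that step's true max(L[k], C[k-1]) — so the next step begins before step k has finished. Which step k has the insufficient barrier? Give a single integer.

step 0: need L[0]=3 = 3; D[0]=3 ok
step 1: need max(L[1]=4,C[0]=5) = 5; D[1]=4 SHORT
step 2: need max(L[2]=7,C[1]=3) = 7; D[2]=7 ok
step 3: need max(L[3]=7,C[2]=5) = 7; D[3]=7 ok
step 4: need max(L[4]=2,C[3]=9) = 9; D[4]=9 ok
step 5: need max(L[5]=5,C[4]=4) = 5; D[5]=5 ok
step 6: need max(L[6]=3,C[5]=7) = 7; D[6]=7 ok
step 7: need max(L[7]=7,C[6]=5) = 7; D[7]=7 ok
step 8: need max(L[8]=9,C[7]=9) = 9; D[8]=9 ok
step 9: need C[8]=2 = 2; D[9]=2 ok

hazard at step 1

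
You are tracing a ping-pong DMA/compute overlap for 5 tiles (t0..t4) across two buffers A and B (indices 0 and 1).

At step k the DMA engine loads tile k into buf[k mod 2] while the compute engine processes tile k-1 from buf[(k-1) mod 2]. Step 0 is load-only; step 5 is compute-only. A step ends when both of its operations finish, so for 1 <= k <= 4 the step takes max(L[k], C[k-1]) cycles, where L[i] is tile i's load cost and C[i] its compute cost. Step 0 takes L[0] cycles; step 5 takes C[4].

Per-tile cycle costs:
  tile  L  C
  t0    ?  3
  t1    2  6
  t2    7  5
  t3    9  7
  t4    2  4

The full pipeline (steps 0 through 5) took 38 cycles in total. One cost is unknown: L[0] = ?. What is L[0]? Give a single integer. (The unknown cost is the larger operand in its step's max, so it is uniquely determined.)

L[0] = 8

step 0 → dur = L[0]=? = L[0]  (unknown; binding)
step 1 → dur = max(L[1]=2, C[0]=3) = 3
step 2 → dur = max(L[2]=7, C[1]=6) = 7
step 3 → dur = max(L[3]=9, C[2]=5) = 9
step 4 → dur = max(L[4]=2, C[3]=7) = 7
step 5 → dur = C[4]=4 = 4
sum of known step durations = 30
dur[0] = total - known = 38 - 30 = 8
L[0] is the binding max in step 0, so L[0] = dur[0] = 8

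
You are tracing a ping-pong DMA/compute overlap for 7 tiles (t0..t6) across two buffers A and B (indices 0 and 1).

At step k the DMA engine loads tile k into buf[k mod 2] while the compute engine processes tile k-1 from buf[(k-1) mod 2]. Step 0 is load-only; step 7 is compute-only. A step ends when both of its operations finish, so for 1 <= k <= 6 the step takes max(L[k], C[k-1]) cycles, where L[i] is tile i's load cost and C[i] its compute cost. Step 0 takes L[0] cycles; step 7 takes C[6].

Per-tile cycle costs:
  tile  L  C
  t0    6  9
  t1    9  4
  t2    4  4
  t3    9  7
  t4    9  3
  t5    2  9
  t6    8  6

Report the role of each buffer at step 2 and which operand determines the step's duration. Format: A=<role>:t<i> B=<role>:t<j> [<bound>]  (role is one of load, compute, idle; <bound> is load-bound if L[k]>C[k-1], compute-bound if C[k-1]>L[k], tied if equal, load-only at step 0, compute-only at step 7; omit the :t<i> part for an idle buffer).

step 2: A=load:t2 B=compute:t1 [tied]

  0. 6=6c; end=6; A:t0 B:-
  1. max(9,9)=9c; end=15; A:t0 B:t1
  2. max(4,4)=4c; end=19; A:t2 B:t1
  3. max(9,4)=9c; end=28; A:t2 B:t3
  4. max(9,7)=9c; end=37; A:t4 B:t3
  5. max(2,3)=3c; end=40; A:t4 B:t5
  6. max(8,9)=9c; end=49; A:t6 B:t5
  7. 6=6c; end=55; A:t6 B:t5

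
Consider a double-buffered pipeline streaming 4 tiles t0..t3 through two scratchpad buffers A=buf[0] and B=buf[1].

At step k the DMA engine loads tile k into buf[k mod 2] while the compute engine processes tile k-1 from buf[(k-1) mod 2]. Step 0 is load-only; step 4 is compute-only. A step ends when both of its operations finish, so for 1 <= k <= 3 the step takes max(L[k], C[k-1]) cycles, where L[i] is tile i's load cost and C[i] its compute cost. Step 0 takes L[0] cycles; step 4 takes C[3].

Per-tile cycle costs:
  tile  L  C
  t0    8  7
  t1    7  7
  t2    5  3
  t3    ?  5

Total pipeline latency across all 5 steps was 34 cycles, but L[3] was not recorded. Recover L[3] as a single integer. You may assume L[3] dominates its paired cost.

step 0 = dur = L[0]=8 = 8
step 1 = dur = max(L[1]=7, C[0]=7) = 7
step 2 = dur = max(L[2]=5, C[1]=7) = 7
step 3 = dur = max(L[3]=?, C[2]=3) = L[3]  (unknown; binding)
step 4 = dur = C[3]=5 = 5
sum of known step durations = 27
dur[3] = total - known = 34 - 27 = 7
L[3] is the binding max in step 3, so L[3] = dur[3] = 7

L[3] = 7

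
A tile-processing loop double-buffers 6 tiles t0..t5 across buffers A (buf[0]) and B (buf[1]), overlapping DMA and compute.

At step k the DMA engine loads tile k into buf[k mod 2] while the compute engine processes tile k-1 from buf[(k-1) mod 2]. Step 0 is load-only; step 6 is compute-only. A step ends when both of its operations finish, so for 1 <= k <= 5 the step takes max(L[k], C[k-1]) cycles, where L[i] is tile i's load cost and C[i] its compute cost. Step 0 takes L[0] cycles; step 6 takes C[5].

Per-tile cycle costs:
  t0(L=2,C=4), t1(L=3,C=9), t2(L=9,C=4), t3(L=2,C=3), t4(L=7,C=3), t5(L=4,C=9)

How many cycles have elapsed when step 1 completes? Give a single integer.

[0] DMA t0→A (2c) ∥ CU idle ⇒ 2c, clock 2
[1] DMA t1→B (3c) ∥ CU A:t0 (4c) ⇒ 4c, clock 6
[2] DMA t2→A (9c) ∥ CU B:t1 (9c) ⇒ 9c, clock 15
[3] DMA t3→B (2c) ∥ CU A:t2 (4c) ⇒ 4c, clock 19
[4] DMA t4→A (7c) ∥ CU B:t3 (3c) ⇒ 7c, clock 26
[5] DMA t5→B (4c) ∥ CU A:t4 (3c) ⇒ 4c, clock 30
[6] DMA idle ∥ CU B:t5 (9c) ⇒ 9c, clock 39

end_cycle[1] = 6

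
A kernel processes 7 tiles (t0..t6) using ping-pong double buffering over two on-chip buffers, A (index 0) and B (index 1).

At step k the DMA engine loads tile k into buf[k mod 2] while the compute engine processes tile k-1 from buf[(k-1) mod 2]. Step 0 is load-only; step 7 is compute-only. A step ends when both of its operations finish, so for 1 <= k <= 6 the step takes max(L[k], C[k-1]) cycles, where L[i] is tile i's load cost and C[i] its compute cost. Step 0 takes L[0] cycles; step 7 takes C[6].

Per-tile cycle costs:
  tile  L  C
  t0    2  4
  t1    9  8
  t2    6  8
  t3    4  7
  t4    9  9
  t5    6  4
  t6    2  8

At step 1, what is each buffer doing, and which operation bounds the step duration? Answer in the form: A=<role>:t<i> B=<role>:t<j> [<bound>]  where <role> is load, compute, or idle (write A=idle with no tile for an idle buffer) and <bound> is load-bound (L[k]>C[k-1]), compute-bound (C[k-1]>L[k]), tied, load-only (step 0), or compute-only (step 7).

step 1: A=compute:t0 B=load:t1 [load-bound]

[0] DMA t0→A (2c) ∥ CU idle ⇒ 2c, clock 2
[1] DMA t1→B (9c) ∥ CU A:t0 (4c) ⇒ 9c, clock 11
[2] DMA t2→A (6c) ∥ CU B:t1 (8c) ⇒ 8c, clock 19
[3] DMA t3→B (4c) ∥ CU A:t2 (8c) ⇒ 8c, clock 27
[4] DMA t4→A (9c) ∥ CU B:t3 (7c) ⇒ 9c, clock 36
[5] DMA t5→B (6c) ∥ CU A:t4 (9c) ⇒ 9c, clock 45
[6] DMA t6→A (2c) ∥ CU B:t5 (4c) ⇒ 4c, clock 49
[7] DMA idle ∥ CU A:t6 (8c) ⇒ 8c, clock 57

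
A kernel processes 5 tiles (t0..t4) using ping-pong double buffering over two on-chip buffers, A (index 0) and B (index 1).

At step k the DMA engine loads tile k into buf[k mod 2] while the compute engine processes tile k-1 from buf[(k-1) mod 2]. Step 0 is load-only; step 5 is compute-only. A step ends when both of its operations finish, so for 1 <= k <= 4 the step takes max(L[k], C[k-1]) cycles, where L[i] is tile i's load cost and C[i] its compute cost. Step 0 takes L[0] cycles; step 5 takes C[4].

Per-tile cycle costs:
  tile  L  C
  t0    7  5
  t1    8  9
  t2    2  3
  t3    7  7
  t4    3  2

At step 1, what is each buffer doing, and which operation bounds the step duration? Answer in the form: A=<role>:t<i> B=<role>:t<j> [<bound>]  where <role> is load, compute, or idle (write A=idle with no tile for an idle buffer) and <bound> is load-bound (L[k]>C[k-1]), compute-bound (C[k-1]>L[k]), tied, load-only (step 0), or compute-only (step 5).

step 1: A=compute:t0 B=load:t1 [load-bound]

  0. 7=7c; end=7; A:t0 B:-
  1. max(8,5)=8c; end=15; A:t0 B:t1
  2. max(2,9)=9c; end=24; A:t2 B:t1
  3. max(7,3)=7c; end=31; A:t2 B:t3
  4. max(3,7)=7c; end=38; A:t4 B:t3
  5. 2=2c; end=40; A:t4 B:t3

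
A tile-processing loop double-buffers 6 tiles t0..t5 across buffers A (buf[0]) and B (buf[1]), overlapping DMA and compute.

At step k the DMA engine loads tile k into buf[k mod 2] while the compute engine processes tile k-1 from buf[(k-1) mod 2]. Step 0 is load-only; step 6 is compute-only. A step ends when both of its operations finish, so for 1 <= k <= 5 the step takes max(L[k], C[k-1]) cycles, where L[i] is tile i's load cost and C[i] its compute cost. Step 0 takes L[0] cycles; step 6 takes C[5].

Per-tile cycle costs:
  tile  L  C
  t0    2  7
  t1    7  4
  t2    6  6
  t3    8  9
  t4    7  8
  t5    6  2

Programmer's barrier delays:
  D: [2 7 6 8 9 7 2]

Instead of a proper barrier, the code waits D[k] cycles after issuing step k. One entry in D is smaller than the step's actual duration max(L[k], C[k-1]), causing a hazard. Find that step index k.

hazard at step 5

[0] required=L[0]=2=2 vs D=2 ok
[1] required=max(L[1]=7,C[0]=7)=7 vs D=7 ok
[2] required=max(L[2]=6,C[1]=4)=6 vs D=6 ok
[3] required=max(L[3]=8,C[2]=6)=8 vs D=8 ok
[4] required=max(L[4]=7,C[3]=9)=9 vs D=9 ok
[5] required=max(L[5]=6,C[4]=8)=8 vs D=7 SHORT
[6] required=C[5]=2=2 vs D=2 ok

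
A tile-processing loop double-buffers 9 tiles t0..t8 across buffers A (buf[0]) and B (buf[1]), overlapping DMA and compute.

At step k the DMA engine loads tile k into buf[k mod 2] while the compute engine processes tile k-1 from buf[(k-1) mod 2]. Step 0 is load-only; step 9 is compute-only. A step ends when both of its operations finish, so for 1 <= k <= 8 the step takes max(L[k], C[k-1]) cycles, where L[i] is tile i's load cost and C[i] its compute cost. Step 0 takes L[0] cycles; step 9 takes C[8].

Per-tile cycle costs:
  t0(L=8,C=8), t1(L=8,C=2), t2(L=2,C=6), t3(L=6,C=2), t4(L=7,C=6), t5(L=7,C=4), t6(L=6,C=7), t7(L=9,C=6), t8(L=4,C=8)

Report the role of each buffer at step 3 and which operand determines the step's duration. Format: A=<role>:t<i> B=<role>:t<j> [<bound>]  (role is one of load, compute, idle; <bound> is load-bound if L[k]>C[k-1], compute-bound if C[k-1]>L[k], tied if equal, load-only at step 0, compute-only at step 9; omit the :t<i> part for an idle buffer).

  0. 8=8c; end=8; A:t0 B:-
  1. max(8,8)=8c; end=16; A:t0 B:t1
  2. max(2,2)=2c; end=18; A:t2 B:t1
  3. max(6,6)=6c; end=24; A:t2 B:t3
  4. max(7,2)=7c; end=31; A:t4 B:t3
  5. max(7,6)=7c; end=38; A:t4 B:t5
  6. max(6,4)=6c; end=44; A:t6 B:t5
  7. max(9,7)=9c; end=53; A:t6 B:t7
  8. max(4,6)=6c; end=59; A:t8 B:t7
  9. 8=8c; end=67; A:t8 B:t7

step 3: A=compute:t2 B=load:t3 [tied]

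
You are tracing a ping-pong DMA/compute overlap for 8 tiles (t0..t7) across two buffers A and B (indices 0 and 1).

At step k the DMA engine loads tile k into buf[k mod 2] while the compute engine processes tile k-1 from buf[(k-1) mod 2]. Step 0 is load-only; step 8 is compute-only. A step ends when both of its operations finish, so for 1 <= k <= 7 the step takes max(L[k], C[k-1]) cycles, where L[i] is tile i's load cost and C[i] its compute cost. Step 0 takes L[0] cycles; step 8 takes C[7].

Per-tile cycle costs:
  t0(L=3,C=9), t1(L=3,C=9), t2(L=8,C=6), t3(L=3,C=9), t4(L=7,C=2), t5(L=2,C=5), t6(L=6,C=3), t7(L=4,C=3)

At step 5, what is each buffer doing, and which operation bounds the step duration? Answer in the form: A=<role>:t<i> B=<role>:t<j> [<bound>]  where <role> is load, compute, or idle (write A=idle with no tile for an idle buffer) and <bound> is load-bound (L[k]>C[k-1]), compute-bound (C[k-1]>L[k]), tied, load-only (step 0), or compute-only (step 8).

step 0: L[0]=3 → dur=3, Σ=3 | A=load:t0 B=idle [load-only]
step 1: L[1]=3 C[0]=9 → dur=9, Σ=12 | A=compute:t0 B=load:t1 [compute-bound]
step 2: L[2]=8 C[1]=9 → dur=9, Σ=21 | A=load:t2 B=compute:t1 [compute-bound]
step 3: L[3]=3 C[2]=6 → dur=6, Σ=27 | A=compute:t2 B=load:t3 [compute-bound]
step 4: L[4]=7 C[3]=9 → dur=9, Σ=36 | A=load:t4 B=compute:t3 [compute-bound]
step 5: L[5]=2 C[4]=2 → dur=2, Σ=38 | A=compute:t4 B=load:t5 [tied]
step 6: L[6]=6 C[5]=5 → dur=6, Σ=44 | A=load:t6 B=compute:t5 [load-bound]
step 7: L[7]=4 C[6]=3 → dur=4, Σ=48 | A=compute:t6 B=load:t7 [load-bound]
step 8: C[7]=3 → dur=3, Σ=51 | A=idle B=compute:t7 [compute-only]

step 5: A=compute:t4 B=load:t5 [tied]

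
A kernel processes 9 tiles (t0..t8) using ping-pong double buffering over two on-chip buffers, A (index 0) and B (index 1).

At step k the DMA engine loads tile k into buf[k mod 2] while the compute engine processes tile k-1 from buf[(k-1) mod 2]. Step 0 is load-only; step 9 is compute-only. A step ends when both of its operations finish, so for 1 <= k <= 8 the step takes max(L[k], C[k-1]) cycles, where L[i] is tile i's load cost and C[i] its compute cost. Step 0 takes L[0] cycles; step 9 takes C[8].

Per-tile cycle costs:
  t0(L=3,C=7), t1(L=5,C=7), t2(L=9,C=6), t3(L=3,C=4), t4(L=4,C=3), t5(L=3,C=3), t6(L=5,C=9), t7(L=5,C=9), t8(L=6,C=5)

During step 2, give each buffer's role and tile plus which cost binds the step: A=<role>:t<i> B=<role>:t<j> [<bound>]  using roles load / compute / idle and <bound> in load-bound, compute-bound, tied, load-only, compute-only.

step 2: A=load:t2 B=compute:t1 [load-bound]

step 0: L[0]=3 → dur=3, Σ=3 | A=load:t0 B=idle [load-only]
step 1: L[1]=5 C[0]=7 → dur=7, Σ=10 | A=compute:t0 B=load:t1 [compute-bound]
step 2: L[2]=9 C[1]=7 → dur=9, Σ=19 | A=load:t2 B=compute:t1 [load-bound]
step 3: L[3]=3 C[2]=6 → dur=6, Σ=25 | A=compute:t2 B=load:t3 [compute-bound]
step 4: L[4]=4 C[3]=4 → dur=4, Σ=29 | A=load:t4 B=compute:t3 [tied]
step 5: L[5]=3 C[4]=3 → dur=3, Σ=32 | A=compute:t4 B=load:t5 [tied]
step 6: L[6]=5 C[5]=3 → dur=5, Σ=37 | A=load:t6 B=compute:t5 [load-bound]
step 7: L[7]=5 C[6]=9 → dur=9, Σ=46 | A=compute:t6 B=load:t7 [compute-bound]
step 8: L[8]=6 C[7]=9 → dur=9, Σ=55 | A=load:t8 B=compute:t7 [compute-bound]
step 9: C[8]=5 → dur=5, Σ=60 | A=compute:t8 B=idle [compute-only]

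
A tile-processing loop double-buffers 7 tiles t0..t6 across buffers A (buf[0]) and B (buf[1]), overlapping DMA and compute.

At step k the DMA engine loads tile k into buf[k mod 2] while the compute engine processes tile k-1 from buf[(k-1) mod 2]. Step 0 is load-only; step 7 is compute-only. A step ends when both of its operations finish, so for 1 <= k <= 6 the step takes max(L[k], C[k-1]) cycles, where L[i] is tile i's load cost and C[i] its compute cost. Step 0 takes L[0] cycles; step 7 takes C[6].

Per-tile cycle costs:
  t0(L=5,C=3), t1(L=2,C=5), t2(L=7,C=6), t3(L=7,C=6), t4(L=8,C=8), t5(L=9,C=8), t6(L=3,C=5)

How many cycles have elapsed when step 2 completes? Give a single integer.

end_cycle[2] = 15

  0. 5=5c; end=5; A:t0 B:-
  1. max(2,3)=3c; end=8; A:t0 B:t1
  2. max(7,5)=7c; end=15; A:t2 B:t1
  3. max(7,6)=7c; end=22; A:t2 B:t3
  4. max(8,6)=8c; end=30; A:t4 B:t3
  5. max(9,8)=9c; end=39; A:t4 B:t5
  6. max(3,8)=8c; end=47; A:t6 B:t5
  7. 5=5c; end=52; A:t6 B:t5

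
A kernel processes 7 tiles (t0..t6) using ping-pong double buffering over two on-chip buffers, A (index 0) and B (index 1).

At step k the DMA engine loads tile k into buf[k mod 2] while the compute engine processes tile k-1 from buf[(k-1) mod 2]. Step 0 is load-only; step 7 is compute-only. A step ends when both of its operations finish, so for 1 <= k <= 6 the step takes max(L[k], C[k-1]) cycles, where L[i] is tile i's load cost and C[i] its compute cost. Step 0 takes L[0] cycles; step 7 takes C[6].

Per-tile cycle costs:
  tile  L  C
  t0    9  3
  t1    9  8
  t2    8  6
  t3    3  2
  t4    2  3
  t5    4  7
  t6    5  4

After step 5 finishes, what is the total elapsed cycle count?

end_cycle[5] = 38

  0. 9=9c; end=9; A:t0 B:-
  1. max(9,3)=9c; end=18; A:t0 B:t1
  2. max(8,8)=8c; end=26; A:t2 B:t1
  3. max(3,6)=6c; end=32; A:t2 B:t3
  4. max(2,2)=2c; end=34; A:t4 B:t3
  5. max(4,3)=4c; end=38; A:t4 B:t5
  6. max(5,7)=7c; end=45; A:t6 B:t5
  7. 4=4c; end=49; A:t6 B:t5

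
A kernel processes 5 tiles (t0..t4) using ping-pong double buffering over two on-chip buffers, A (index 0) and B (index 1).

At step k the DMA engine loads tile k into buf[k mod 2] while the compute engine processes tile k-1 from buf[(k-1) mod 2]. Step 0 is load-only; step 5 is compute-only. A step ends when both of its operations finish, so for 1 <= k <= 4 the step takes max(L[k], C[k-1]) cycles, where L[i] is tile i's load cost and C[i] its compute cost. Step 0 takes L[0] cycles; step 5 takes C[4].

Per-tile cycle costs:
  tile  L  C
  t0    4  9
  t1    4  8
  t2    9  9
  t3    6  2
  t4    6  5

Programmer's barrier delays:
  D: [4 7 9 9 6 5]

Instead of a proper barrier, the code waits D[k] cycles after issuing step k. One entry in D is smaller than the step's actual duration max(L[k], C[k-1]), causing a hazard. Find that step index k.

k=0 barrier L[0]=4→4c, D[0]=4 ok
k=1 barrier max(L[1]=4,C[0]=9)→9c, D[1]=7 SHORT
k=2 barrier max(L[2]=9,C[1]=8)→9c, D[2]=9 ok
k=3 barrier max(L[3]=6,C[2]=9)→9c, D[3]=9 ok
k=4 barrier max(L[4]=6,C[3]=2)→6c, D[4]=6 ok
k=5 barrier C[4]=5→5c, D[5]=5 ok

hazard at step 1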